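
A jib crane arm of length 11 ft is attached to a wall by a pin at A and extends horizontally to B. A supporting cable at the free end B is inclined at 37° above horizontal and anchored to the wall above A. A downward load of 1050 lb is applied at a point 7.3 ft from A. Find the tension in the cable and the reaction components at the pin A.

ΣM about A: T·sin37°·11 − 1050·7.3 = 0 → T = 7665/(11·0.601815) = 1157.86 ≈ 1158 lb.
ΣF_x = 0: A_x − T·cos37° = 0 → A_x = 1157.86 × 0.798636 = 924.7 lb.
ΣF_y = 0: A_y + T·sin37° − 1050 = 0 → A_y = 1050 − 1157.86 × 0.601815 = 353.2 lb.

T = 1158 lb, A_x = 924.7 lb, A_y = 353.2 lb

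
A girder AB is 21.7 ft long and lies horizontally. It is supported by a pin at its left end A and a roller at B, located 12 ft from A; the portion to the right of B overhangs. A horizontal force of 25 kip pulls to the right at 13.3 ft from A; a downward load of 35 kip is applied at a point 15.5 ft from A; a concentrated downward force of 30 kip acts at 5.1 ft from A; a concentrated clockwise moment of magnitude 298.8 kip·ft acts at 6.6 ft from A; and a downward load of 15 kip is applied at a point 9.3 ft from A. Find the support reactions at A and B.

A_x = -25.00 kip, A_y = -14.48 kip, B_y = 94.48 kip

Moments about A: B_y·12 − 35·15.5 − 30·5.1 − 298.8 − 15·9.3 = 0 → B_y = 1133.8/12 = 94.4833 ≈ 94.48 kip.
ΣF_y = 0: A_y + 94.4833 − 35 − 30 − 15 = 0 → A_y = -14.48 kip.
ΣF_x = 0: A_x + 25 = 0 → A_x = -25.00 kip.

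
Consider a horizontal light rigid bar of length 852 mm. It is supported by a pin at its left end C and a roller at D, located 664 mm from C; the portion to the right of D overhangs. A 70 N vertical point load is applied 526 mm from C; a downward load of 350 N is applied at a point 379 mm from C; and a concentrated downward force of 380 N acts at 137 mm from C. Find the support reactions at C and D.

Moments about C: D_y·664 − 70·526 − 350·379 − 380·137 = 0 → D_y = 221530/664 = 333.63 ≈ 333.6 N.
ΣF_y = 0: C_y + 333.63 − 70 − 350 − 380 = 0 → C_y = 466.4 N.
ΣF_x = 0: no horizontal applied forces, so C_x = 0.

C_x = 0, C_y = 466.4 N, D_y = 333.6 N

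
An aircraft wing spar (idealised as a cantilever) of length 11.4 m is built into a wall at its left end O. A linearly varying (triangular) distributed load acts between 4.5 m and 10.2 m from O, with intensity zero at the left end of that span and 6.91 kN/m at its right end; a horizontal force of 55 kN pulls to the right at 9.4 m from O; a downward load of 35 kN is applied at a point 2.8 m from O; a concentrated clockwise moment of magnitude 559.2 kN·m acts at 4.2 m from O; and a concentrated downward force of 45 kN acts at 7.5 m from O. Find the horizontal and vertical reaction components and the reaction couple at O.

Resultant of the triangular load: ½ × 6.91 × 5.7 = 19.6935 kN, acting at 8.3 m from O (one-third of the span from the peak).
ΣF_x = 0: O_x + 55 = 0 → O_x = -55.00 kN.
ΣF_y = 0: O_y − ½·6.91·5.7 − 35 − 45 = 0 → O_y = 99.69 kN.
ΣM about O: M_O − (½·6.91·5.7)·8.3 − 35·2.8 − 559.2 − 45·7.5 = 0 → M_O = 1158 kN·m.

O_x = -55.00 kN, O_y = 99.69 kN, M_O = 1158 kN·m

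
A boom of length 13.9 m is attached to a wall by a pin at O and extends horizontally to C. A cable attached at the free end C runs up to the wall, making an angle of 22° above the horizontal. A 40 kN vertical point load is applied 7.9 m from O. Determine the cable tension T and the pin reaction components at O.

ΣM about O: T·sin22°·13.9 − 40·7.9 = 0 → T = 316/(13.9·0.374607) = 60.6871 ≈ 60.69 kN.
ΣF_x = 0: O_x − T·cos22° = 0 → O_x = 60.6871 × 0.927184 = 56.27 kN.
ΣF_y = 0: O_y + T·sin22° − 40 = 0 → O_y = 40 − 60.6871 × 0.374607 = 17.27 kN.

T = 60.69 kN, O_x = 56.27 kN, O_y = 17.27 kN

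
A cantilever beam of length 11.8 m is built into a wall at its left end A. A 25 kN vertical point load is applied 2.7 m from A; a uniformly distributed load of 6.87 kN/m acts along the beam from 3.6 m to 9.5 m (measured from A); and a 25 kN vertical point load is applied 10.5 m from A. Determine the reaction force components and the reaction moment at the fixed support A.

A_x = 0, A_y = 90.53 kN, M_A = 595.5 kN·m

Resultant of the distributed load: 6.87 × 5.9 = 40.533 kN at 6.55 m from A.
ΣF_x = 0: A_x = 0.
ΣF_y = 0: A_y − 25 − 6.87·5.9 − 25 = 0 → A_y = 90.53 kN.
ΣM about A: M_A − 25·2.7 − (6.87·5.9)·6.55 − 25·10.5 = 0 → M_A = 595.5 kN·m.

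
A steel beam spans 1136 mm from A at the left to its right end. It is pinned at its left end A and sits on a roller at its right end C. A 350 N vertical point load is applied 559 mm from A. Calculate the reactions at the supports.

Taking moments about A: C_y·1136 − 350·559 = 0 → C_y = 195650/1136 = 172.227 ≈ 172.2 N.
ΣF_y = 0: A_y + 172.227 − 350 = 0 → A_y = 177.8 N.
ΣF_x = 0: no horizontal applied forces, so A_x = 0.

A_x = 0, A_y = 177.8 N, C_y = 172.2 N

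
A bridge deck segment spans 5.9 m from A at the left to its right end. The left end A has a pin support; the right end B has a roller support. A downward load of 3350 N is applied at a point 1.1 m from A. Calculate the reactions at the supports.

A_x = 0, A_y = 2725 N, B_y = 624.6 N

ΣM about A: B_y·5.9 − 3350·1.1 = 0 → B_y = 3685/5.9 = 624.576 ≈ 624.6 N.
ΣF_y = 0: A_y + 624.576 − 3350 = 0 → A_y = 2725 N.
ΣF_x = 0: no horizontal applied forces, so A_x = 0.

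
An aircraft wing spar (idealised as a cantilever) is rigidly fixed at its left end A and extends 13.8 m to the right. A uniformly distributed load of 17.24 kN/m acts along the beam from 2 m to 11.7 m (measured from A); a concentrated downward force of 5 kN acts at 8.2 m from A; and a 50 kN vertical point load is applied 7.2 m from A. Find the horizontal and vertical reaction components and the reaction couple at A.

Resultant of the distributed load: 17.24 × 9.7 = 167.228 kN at 6.85 m from A.
ΣF_x = 0: A_x = 0.
ΣF_y = 0: A_y − 17.24·9.7 − 5 − 50 = 0 → A_y = 222.2 kN.
ΣM about A: M_A − (17.24·9.7)·6.85 − 5·8.2 − 50·7.2 = 0 → M_A = 1547 kN·m.

A_x = 0, A_y = 222.2 kN, M_A = 1547 kN·m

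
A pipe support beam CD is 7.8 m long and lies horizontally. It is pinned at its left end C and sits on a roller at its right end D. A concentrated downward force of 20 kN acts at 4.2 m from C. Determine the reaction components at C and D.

Moments about C: D_y·7.8 − 20·4.2 = 0 → D_y = 84/7.8 = 10.7692 ≈ 10.77 kN.
ΣF_y = 0: C_y + 10.7692 − 20 = 0 → C_y = 9.231 kN.
ΣF_x = 0: no horizontal applied forces, so C_x = 0.

C_x = 0, C_y = 9.231 kN, D_y = 10.77 kN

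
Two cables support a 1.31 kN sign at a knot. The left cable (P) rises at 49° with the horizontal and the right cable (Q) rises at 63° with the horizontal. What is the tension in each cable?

T_P = 0.6414 kN, T_Q = 0.9269 kN

ΣF_x = 0: −T_P·cos49° + T_Q·cos63° = 0 → T_Q = 1.44509·T_P.
ΣF_y = 0: T_P·sin49° + T_Q·sin63° = 1.31.
Substitute: T_P·(0.75471 + 1.44509·0.891007) = 1.31 → T_P = 0.641435 ≈ 0.6414 kN.
Then T_Q = 1.44509 × 0.641435 = 0.9269 kN.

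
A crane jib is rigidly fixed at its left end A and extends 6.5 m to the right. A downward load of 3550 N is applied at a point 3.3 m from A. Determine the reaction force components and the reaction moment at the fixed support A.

A_x = 0, A_y = 3550 N, M_A = 11720 N·m

ΣF_x = 0: A_x = 0.
ΣF_y = 0: A_y − 3550 = 0 → A_y = 3550 N.
ΣM about A: M_A − 3550·3.3 = 0 → M_A = 11720 N·m.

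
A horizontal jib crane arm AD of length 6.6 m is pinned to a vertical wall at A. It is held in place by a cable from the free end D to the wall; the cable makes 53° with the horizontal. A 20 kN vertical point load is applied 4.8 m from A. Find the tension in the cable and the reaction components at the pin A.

T = 18.21 kN, A_x = 10.96 kN, A_y = 5.455 kN

ΣM about A: T·sin53°·6.6 − 20·4.8 = 0 → T = 96/(6.6·0.798636) = 18.2129 ≈ 18.21 kN.
ΣF_x = 0: A_x − T·cos53° = 0 → A_x = 18.2129 × 0.601815 = 10.96 kN.
ΣF_y = 0: A_y + T·sin53° − 20 = 0 → A_y = 20 − 18.2129 × 0.798636 = 5.455 kN.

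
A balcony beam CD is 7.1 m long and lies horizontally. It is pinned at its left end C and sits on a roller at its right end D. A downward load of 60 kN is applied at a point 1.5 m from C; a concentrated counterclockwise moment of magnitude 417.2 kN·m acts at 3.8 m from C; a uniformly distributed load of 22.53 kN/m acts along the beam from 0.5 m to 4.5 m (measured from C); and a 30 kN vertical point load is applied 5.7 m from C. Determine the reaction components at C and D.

Resultant of the distributed load: 22.53 × 4 = 90.12 kN at 2.5 m from C.
Taking moments about C: D_y·7.1 − 60·1.5 + 417.2 − (22.53·4)·2.5 − 30·5.7 = 0 → D_y = 69.1/7.1 = 9.73239 ≈ 9.732 kN.
ΣF_y = 0: C_y + 9.73239 − 60 − 22.53·4 − 30 = 0 → C_y = 170.4 kN.
ΣF_x = 0: no horizontal applied forces, so C_x = 0.

C_x = 0, C_y = 170.4 kN, D_y = 9.732 kN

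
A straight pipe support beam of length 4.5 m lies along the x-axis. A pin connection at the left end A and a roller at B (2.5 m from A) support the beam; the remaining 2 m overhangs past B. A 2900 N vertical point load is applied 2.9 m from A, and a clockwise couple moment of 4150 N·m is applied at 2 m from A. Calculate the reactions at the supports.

A_x = 0, A_y = -2124 N, B_y = 5024 N

ΣM about A: B_y·2.5 − 2900·2.9 − 4150 = 0 → B_y = 12560/2.5 = 5024 N.
ΣF_y = 0: A_y + 5024 − 2900 = 0 → A_y = -2124 N.
ΣF_x = 0: no horizontal applied forces, so A_x = 0.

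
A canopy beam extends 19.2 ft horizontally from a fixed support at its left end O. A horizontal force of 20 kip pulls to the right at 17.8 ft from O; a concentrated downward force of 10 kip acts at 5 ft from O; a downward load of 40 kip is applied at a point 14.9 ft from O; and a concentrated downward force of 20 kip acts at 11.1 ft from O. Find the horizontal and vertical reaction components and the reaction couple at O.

O_x = -20.00 kip, O_y = 70.00 kip, M_O = 868.0 kip·ft

ΣF_x = 0: O_x + 20 = 0 → O_x = -20.00 kip.
ΣF_y = 0: O_y − 10 − 40 − 20 = 0 → O_y = 70.00 kip.
ΣM about O: M_O − 10·5 − 40·14.9 − 20·11.1 = 0 → M_O = 868.0 kip·ft.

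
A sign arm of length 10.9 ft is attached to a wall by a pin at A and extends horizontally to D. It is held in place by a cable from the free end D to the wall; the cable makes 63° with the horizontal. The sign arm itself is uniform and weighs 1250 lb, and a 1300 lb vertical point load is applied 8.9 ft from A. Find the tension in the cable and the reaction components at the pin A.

ΣM about A: T·sin63°·10.9 − 1250·5.45 − 1300·8.9 = 0 → T = 18382.5/(10.9·0.891007) = 1892.77 ≈ 1893 lb.
ΣF_x = 0: A_x − T·cos63° = 0 → A_x = 1892.77 × 0.45399 = 859.3 lb.
ΣF_y = 0: A_y + T·sin63° − 1250 − 1300 = 0 → A_y = 2550 − 1892.77 × 0.891007 = 863.5 lb.

T = 1893 lb, A_x = 859.3 lb, A_y = 863.5 lb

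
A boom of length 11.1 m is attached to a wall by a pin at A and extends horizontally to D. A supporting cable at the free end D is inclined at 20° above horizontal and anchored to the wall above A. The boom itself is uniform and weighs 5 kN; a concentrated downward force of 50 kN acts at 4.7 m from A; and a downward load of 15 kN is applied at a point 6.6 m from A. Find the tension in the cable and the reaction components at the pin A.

ΣM about A: T·sin20°·11.1 − 5·5.55 − 50·4.7 − 15·6.6 = 0 → T = 361.75/(11.1·0.34202) = 95.2871 ≈ 95.29 kN.
ΣF_x = 0: A_x − T·cos20° = 0 → A_x = 95.2871 × 0.939693 = 89.54 kN.
ΣF_y = 0: A_y + T·sin20° − 5 − 50 − 15 = 0 → A_y = 70 − 95.2871 × 0.34202 = 37.41 kN.

T = 95.29 kN, A_x = 89.54 kN, A_y = 37.41 kN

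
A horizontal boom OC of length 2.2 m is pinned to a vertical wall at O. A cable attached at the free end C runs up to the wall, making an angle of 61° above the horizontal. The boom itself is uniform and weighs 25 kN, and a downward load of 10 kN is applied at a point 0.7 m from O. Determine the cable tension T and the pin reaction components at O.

T = 17.93 kN, O_x = 8.693 kN, O_y = 19.32 kN

ΣM about O: T·sin61°·2.2 − 25·1.1 − 10·0.7 = 0 → T = 34.5/(2.2·0.87462) = 17.9299 ≈ 17.93 kN.
ΣF_x = 0: O_x − T·cos61° = 0 → O_x = 17.9299 × 0.48481 = 8.693 kN.
ΣF_y = 0: O_y + T·sin61° − 25 − 10 = 0 → O_y = 35 − 17.9299 × 0.87462 = 19.32 kN.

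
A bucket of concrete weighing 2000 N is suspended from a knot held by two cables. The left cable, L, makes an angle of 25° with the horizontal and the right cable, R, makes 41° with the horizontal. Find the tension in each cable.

T_L = 1652 N, T_R = 1984 N

ΣF_x = 0: −T_L·cos25° + T_R·cos41° = 0 → T_R = 1.20087·T_L.
ΣF_y = 0: T_L·sin25° + T_R·sin41° = 2000.
Substitute: T_L·(0.422618 + 1.20087·0.656059) = 2000 → T_L = 1652.27 ≈ 1652 N.
Then T_R = 1.20087 × 1652.27 = 1984 N.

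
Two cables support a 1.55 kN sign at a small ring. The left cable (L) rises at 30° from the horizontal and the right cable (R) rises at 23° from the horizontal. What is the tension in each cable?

T_L = 1.787 kN, T_R = 1.681 kN

ΣF_x = 0: −T_L·cos30° + T_R·cos23° = 0 → T_R = 0.940816·T_L.
ΣF_y = 0: T_L·sin30° + T_R·sin23° = 1.55.
Substitute: T_L·(0.5 + 0.940816·0.390731) = 1.55 → T_L = 1.78653 ≈ 1.787 kN.
Then T_R = 0.940816 × 1.78653 = 1.681 kN.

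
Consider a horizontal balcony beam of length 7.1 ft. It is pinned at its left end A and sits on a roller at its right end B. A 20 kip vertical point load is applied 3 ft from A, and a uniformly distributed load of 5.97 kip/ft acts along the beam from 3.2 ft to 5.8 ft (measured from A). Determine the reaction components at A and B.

A_x = 0, A_y = 17.23 kip, B_y = 18.29 kip

Resultant of the distributed load: 5.97 × 2.6 = 15.522 kip at 4.5 ft from A.
Moments about A: B_y·7.1 − 20·3 − (5.97·2.6)·4.5 = 0 → B_y = 129.849/7.1 = 18.2886 ≈ 18.29 kip.
ΣF_y = 0: A_y + 18.2886 − 20 − 5.97·2.6 = 0 → A_y = 17.23 kip.
ΣF_x = 0: no horizontal applied forces, so A_x = 0.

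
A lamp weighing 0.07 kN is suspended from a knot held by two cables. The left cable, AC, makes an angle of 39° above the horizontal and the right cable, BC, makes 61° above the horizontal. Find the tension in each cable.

ΣF_x = 0: −T_AC·cos39° + T_BC·cos61° = 0 → T_BC = 1.60299·T_AC.
ΣF_y = 0: T_AC·sin39° + T_BC·sin61° = 0.07.
Substitute: T_AC·(0.62932 + 1.60299·0.87462) = 0.07 → T_AC = 0.0344602 ≈ 0.03446 kN.
Then T_BC = 1.60299 × 0.0344602 = 0.05524 kN.

T_AC = 0.03446 kN, T_BC = 0.05524 kN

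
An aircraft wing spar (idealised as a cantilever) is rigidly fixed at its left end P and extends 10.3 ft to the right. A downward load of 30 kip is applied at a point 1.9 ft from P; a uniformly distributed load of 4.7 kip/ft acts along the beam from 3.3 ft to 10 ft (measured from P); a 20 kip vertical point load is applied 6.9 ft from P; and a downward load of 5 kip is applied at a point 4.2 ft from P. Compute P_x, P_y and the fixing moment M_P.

Resultant of the distributed load: 4.7 × 6.7 = 31.49 kip at 6.65 ft from P.
ΣF_x = 0: P_x = 0.
ΣF_y = 0: P_y − 30 − 4.7·6.7 − 20 − 5 = 0 → P_y = 86.49 kip.
ΣM about P: M_P − 30·1.9 − (4.7·6.7)·6.65 − 20·6.9 − 5·4.2 = 0 → M_P = 425.4 kip·ft.

P_x = 0, P_y = 86.49 kip, M_P = 425.4 kip·ft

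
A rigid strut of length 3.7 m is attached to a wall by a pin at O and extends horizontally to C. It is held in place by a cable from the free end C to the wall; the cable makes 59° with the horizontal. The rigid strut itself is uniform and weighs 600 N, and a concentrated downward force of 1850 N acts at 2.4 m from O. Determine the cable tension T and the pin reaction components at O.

ΣM about O: T·sin59°·3.7 − 600·1.85 − 1850·2.4 = 0 → T = 5550/(3.7·0.857167) = 1749.95 ≈ 1750 N.
ΣF_x = 0: O_x − T·cos59° = 0 → O_x = 1749.95 × 0.515038 = 901.3 N.
ΣF_y = 0: O_y + T·sin59° − 600 − 1850 = 0 → O_y = 2450 − 1749.95 × 0.857167 = 950.0 N.

T = 1750 N, O_x = 901.3 N, O_y = 950.0 N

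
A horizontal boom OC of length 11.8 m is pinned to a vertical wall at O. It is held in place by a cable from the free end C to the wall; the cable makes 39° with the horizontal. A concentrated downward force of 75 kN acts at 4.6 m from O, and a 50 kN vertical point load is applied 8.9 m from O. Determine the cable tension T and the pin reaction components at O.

T = 106.4 kN, O_x = 82.68 kN, O_y = 58.05 kN

ΣM about O: T·sin39°·11.8 − 75·4.6 − 50·8.9 = 0 → T = 790/(11.8·0.62932) = 106.383 ≈ 106.4 kN.
ΣF_x = 0: O_x − T·cos39° = 0 → O_x = 106.383 × 0.777146 = 82.68 kN.
ΣF_y = 0: O_y + T·sin39° − 75 − 50 = 0 → O_y = 125 − 106.383 × 0.62932 = 58.05 kN.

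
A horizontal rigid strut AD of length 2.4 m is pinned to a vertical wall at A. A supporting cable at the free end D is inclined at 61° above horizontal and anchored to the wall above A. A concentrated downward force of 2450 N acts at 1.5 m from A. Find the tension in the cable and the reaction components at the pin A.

T = 1751 N, A_x = 848.8 N, A_y = 918.8 N

ΣM about A: T·sin61°·2.4 − 2450·1.5 = 0 → T = 3675/(2.4·0.87462) = 1750.76 ≈ 1751 N.
ΣF_x = 0: A_x − T·cos61° = 0 → A_x = 1750.76 × 0.48481 = 848.8 N.
ΣF_y = 0: A_y + T·sin61° − 2450 = 0 → A_y = 2450 − 1750.76 × 0.87462 = 918.8 N.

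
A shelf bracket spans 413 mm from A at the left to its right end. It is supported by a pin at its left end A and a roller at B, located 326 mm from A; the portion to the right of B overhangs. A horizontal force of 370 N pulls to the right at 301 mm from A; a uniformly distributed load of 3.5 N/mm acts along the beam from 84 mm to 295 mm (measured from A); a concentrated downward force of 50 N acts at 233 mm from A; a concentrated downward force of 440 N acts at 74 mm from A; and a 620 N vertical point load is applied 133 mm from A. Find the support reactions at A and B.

A_x = -370.0 N, A_y = 1031 N, B_y = 817.8 N

Resultant of the distributed load: 3.5 × 211 = 738.5 N at 189.5 mm from A.
Moments about A: B_y·326 − (3.5·211)·189.5 − 50·233 − 440·74 − 620·133 = 0 → B_y = 266615.75/326 = 817.84 ≈ 817.8 N.
ΣF_y = 0: A_y + 817.84 − 3.5·211 − 50 − 440 − 620 = 0 → A_y = 1031 N.
ΣF_x = 0: A_x + 370 = 0 → A_x = -370.0 N.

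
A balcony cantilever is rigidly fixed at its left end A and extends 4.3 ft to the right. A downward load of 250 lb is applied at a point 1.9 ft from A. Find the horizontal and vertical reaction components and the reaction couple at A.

ΣF_x = 0: A_x = 0.
ΣF_y = 0: A_y − 250 = 0 → A_y = 250.0 lb.
ΣM about A: M_A − 250·1.9 = 0 → M_A = 475.0 lb·ft.

A_x = 0, A_y = 250.0 lb, M_A = 475.0 lb·ft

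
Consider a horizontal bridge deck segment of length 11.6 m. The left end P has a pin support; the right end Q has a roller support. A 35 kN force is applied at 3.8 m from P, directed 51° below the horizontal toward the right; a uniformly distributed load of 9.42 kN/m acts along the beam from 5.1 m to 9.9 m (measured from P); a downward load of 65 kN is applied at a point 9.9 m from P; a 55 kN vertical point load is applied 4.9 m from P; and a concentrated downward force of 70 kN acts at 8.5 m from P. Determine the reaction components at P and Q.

P_x = -22.03 kN, P_y = 94.27 kN, Q_y = 168.1 kN

Resultant of the distributed load: 9.42 × 4.8 = 45.216 kN at 7.5 m from P.
Moments about P: Q_y·11.6 − 35·sin51°·3.8 − (9.42·4.8)·7.5 − 65·9.9 − 55·4.9 − 70·8.5 = 0 → Q_y = 1950.48/11.6 = 168.145 ≈ 168.1 kN.
ΣF_y = 0: P_y + 168.145 − 35·sin51° − 9.42·4.8 − 65 − 55 − 70 = 0 → P_y = 94.27 kN.
ΣF_x = 0: P_x + 35·cos51° = 0 → P_x = -22.03 kN.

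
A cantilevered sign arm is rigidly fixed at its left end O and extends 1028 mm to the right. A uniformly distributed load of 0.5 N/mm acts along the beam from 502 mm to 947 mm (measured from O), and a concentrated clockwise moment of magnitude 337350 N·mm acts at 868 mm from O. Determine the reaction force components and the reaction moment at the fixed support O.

Resultant of the distributed load: 0.5 × 445 = 222.5 N at 724.5 mm from O.
ΣF_x = 0: O_x = 0.
ΣF_y = 0: O_y − 0.5·445 = 0 → O_y = 222.5 N.
ΣM about O: M_O − (0.5·445)·724.5 − 337350 = 0 → M_O = 498600 N·mm.

O_x = 0, O_y = 222.5 N, M_O = 498600 N·mm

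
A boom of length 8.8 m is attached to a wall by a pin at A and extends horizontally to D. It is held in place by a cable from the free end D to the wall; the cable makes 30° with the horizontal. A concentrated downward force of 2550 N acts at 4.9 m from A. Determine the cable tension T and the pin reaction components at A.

ΣM about A: T·sin30°·8.8 − 2550·4.9 = 0 → T = 12495/(8.8·0.5) = 2839.77 ≈ 2840 N.
ΣF_x = 0: A_x − T·cos30° = 0 → A_x = 2839.77 × 0.866025 = 2459 N.
ΣF_y = 0: A_y + T·sin30° − 2550 = 0 → A_y = 2550 − 2839.77 × 0.5 = 1130 N.

T = 2840 N, A_x = 2459 N, A_y = 1130 N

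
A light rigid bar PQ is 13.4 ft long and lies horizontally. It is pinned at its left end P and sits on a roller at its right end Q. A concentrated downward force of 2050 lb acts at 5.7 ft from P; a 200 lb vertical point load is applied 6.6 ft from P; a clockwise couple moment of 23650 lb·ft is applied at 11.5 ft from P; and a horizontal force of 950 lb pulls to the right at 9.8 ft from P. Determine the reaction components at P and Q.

ΣM about P: Q_y·13.4 − 2050·5.7 − 200·6.6 − 23650 = 0 → Q_y = 36655/13.4 = 2735.45 ≈ 2735 lb.
ΣF_y = 0: P_y + 2735.45 − 2050 − 200 = 0 → P_y = -485.4 lb.
ΣF_x = 0: P_x + 950 = 0 → P_x = -950.0 lb.

P_x = -950.0 lb, P_y = -485.4 lb, Q_y = 2735 lb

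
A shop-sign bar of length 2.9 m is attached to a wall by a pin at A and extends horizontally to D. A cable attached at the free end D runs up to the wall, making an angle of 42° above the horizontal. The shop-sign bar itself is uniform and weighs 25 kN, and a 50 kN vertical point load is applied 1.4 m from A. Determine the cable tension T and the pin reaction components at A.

ΣM about A: T·sin42°·2.9 − 25·1.45 − 50·1.4 = 0 → T = 106.25/(2.9·0.669131) = 54.7545 ≈ 54.75 kN.
ΣF_x = 0: A_x − T·cos42° = 0 → A_x = 54.7545 × 0.743145 = 40.69 kN.
ΣF_y = 0: A_y + T·sin42° − 25 − 50 = 0 → A_y = 75 − 54.7545 × 0.669131 = 38.36 kN.

T = 54.75 kN, A_x = 40.69 kN, A_y = 38.36 kN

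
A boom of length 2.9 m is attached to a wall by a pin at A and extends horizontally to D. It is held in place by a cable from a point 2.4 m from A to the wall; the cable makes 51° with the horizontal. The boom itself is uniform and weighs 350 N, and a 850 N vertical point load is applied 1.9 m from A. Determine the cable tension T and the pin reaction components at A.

ΣM about A: T·sin51°·2.4 − 350·1.45 − 850·1.9 = 0 → T = 2122.5/(2.4·0.777146) = 1137.98 ≈ 1138 N.
ΣF_x = 0: A_x − T·cos51° = 0 → A_x = 1137.98 × 0.62932 = 716.2 N.
ΣF_y = 0: A_y + T·sin51° − 350 − 850 = 0 → A_y = 1200 − 1137.98 × 0.777146 = 315.6 N.

T = 1138 N, A_x = 716.2 N, A_y = 315.6 N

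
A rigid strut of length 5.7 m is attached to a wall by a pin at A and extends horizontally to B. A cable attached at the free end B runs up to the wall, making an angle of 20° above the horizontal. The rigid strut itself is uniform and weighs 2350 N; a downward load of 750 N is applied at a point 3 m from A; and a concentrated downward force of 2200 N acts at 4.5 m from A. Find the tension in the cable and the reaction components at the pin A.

ΣM about A: T·sin20°·5.7 − 2350·2.85 − 750·3 − 2200·4.5 = 0 → T = 18847.5/(5.7·0.34202) = 9667.79 ≈ 9668 N.
ΣF_x = 0: A_x − T·cos20° = 0 → A_x = 9667.79 × 0.939693 = 9085 N.
ΣF_y = 0: A_y + T·sin20° − 2350 − 750 − 2200 = 0 → A_y = 5300 − 9667.79 × 0.34202 = 1993 N.

T = 9668 N, A_x = 9085 N, A_y = 1993 N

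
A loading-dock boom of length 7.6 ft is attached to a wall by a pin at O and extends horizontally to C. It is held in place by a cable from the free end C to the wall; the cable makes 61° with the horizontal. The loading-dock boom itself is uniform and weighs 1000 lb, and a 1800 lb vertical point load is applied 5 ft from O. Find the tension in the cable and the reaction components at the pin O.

ΣM about O: T·sin61°·7.6 − 1000·3.8 − 1800·5 = 0 → T = 12800/(7.6·0.87462) = 1925.65 ≈ 1926 lb.
ΣF_x = 0: O_x − T·cos61° = 0 → O_x = 1925.65 × 0.48481 = 933.6 lb.
ΣF_y = 0: O_y + T·sin61° − 1000 − 1800 = 0 → O_y = 2800 − 1925.65 × 0.87462 = 1116 lb.

T = 1926 lb, O_x = 933.6 lb, O_y = 1116 lb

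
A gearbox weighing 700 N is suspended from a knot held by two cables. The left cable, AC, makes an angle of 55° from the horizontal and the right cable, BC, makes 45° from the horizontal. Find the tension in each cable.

T_AC = 502.6 N, T_BC = 407.7 N

ΣF_x = 0: −T_AC·cos55° + T_BC·cos45° = 0 → T_BC = 0.81116·T_AC.
ΣF_y = 0: T_AC·sin55° + T_BC·sin45° = 700.
Substitute: T_AC·(0.819152 + 0.81116·0.707107) = 700 → T_AC = 502.61 ≈ 502.6 N.
Then T_BC = 0.81116 × 502.61 = 407.7 N.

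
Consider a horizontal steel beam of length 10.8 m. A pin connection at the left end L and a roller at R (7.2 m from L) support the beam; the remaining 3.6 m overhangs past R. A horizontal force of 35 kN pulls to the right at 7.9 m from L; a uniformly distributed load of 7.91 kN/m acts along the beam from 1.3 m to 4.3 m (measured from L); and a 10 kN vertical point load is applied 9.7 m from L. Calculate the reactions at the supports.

L_x = -35.00 kN, L_y = 11.03 kN, R_y = 22.70 kN

Resultant of the distributed load: 7.91 × 3 = 23.73 kN at 2.8 m from L.
Moments about L: R_y·7.2 − (7.91·3)·2.8 − 10·9.7 = 0 → R_y = 163.444/7.2 = 22.7006 ≈ 22.70 kN.
ΣF_y = 0: L_y + 22.7006 − 7.91·3 − 10 = 0 → L_y = 11.03 kN.
ΣF_x = 0: L_x + 35 = 0 → L_x = -35.00 kN.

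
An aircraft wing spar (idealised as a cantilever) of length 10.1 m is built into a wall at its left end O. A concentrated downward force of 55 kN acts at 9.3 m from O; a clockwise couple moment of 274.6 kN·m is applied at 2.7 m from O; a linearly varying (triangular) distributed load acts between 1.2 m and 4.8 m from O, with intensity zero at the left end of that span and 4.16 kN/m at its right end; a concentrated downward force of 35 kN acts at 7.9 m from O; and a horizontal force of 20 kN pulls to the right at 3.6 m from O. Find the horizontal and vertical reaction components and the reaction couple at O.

O_x = -20.00 kN, O_y = 97.49 kN, M_O = 1090 kN·m

Resultant of the triangular load: ½ × 4.16 × 3.6 = 7.488 kN, acting at 3.6 m from O (one-third of the span from the peak).
ΣF_x = 0: O_x + 20 = 0 → O_x = -20.00 kN.
ΣF_y = 0: O_y − 55 − ½·4.16·3.6 − 35 = 0 → O_y = 97.49 kN.
ΣM about O: M_O − 55·9.3 − 274.6 − (½·4.16·3.6)·3.6 − 35·7.9 = 0 → M_O = 1090 kN·m.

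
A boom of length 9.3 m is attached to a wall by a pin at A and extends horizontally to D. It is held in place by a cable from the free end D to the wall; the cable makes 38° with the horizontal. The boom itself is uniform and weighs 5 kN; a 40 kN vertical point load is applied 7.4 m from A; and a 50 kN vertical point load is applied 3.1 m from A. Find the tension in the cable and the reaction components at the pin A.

ΣM about A: T·sin38°·9.3 − 5·4.65 − 40·7.4 − 50·3.1 = 0 → T = 474.25/(9.3·0.615661) = 82.8291 ≈ 82.83 kN.
ΣF_x = 0: A_x − T·cos38° = 0 → A_x = 82.8291 × 0.788011 = 65.27 kN.
ΣF_y = 0: A_y + T·sin38° − 5 − 40 − 50 = 0 → A_y = 95 − 82.8291 × 0.615661 = 44.01 kN.

T = 82.83 kN, A_x = 65.27 kN, A_y = 44.01 kN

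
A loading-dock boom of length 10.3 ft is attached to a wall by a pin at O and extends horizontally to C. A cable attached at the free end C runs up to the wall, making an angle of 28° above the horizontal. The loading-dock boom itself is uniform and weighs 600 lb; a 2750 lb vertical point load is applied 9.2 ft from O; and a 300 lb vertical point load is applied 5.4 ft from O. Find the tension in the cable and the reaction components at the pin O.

T = 6206 lb, O_x = 5480 lb, O_y = 736.4 lb

ΣM about O: T·sin28°·10.3 − 600·5.15 − 2750·9.2 − 300·5.4 = 0 → T = 30010/(10.3·0.469472) = 6206.1 ≈ 6206 lb.
ΣF_x = 0: O_x − T·cos28° = 0 → O_x = 6206.1 × 0.882948 = 5480 lb.
ΣF_y = 0: O_y + T·sin28° − 600 − 2750 − 300 = 0 → O_y = 3650 − 6206.1 × 0.469472 = 736.4 lb.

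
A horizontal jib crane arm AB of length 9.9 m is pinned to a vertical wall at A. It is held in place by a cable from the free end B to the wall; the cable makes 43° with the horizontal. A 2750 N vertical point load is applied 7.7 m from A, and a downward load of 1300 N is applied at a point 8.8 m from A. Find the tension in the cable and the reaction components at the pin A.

ΣM about A: T·sin43°·9.9 − 2750·7.7 − 1300·8.8 = 0 → T = 32615/(9.9·0.681998) = 4830.58 ≈ 4831 N.
ΣF_x = 0: A_x − T·cos43° = 0 → A_x = 4830.58 × 0.731354 = 3533 N.
ΣF_y = 0: A_y + T·sin43° − 2750 − 1300 = 0 → A_y = 4050 − 4830.58 × 0.681998 = 755.6 N.

T = 4831 N, A_x = 3533 N, A_y = 755.6 N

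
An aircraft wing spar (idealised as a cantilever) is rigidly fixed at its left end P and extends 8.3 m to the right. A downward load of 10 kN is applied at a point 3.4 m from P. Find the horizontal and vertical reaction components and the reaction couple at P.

P_x = 0, P_y = 10.00 kN, M_P = 34.00 kN·m

ΣF_x = 0: P_x = 0.
ΣF_y = 0: P_y − 10 = 0 → P_y = 10.00 kN.
ΣM about P: M_P − 10·3.4 = 0 → M_P = 34.00 kN·m.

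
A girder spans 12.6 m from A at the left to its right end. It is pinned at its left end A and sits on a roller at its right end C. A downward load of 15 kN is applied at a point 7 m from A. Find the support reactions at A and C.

A_x = 0, A_y = 6.667 kN, C_y = 8.333 kN

ΣM about A: C_y·12.6 − 15·7 = 0 → C_y = 105/12.6 = 8.33333 ≈ 8.333 kN.
ΣF_y = 0: A_y + 8.33333 − 15 = 0 → A_y = 6.667 kN.
ΣF_x = 0: no horizontal applied forces, so A_x = 0.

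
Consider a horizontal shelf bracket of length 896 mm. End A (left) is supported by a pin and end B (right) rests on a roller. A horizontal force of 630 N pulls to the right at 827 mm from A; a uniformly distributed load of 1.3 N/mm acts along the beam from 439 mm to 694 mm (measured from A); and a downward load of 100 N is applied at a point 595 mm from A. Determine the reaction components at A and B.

A_x = -630.0 N, A_y = 155.5 N, B_y = 276.0 N

Resultant of the distributed load: 1.3 × 255 = 331.5 N at 566.5 mm from A.
ΣM about A: B_y·896 − (1.3·255)·566.5 − 100·595 = 0 → B_y = 247294.75/896 = 275.999 ≈ 276.0 N.
ΣF_y = 0: A_y + 275.999 − 1.3·255 − 100 = 0 → A_y = 155.5 N.
ΣF_x = 0: A_x + 630 = 0 → A_x = -630.0 N.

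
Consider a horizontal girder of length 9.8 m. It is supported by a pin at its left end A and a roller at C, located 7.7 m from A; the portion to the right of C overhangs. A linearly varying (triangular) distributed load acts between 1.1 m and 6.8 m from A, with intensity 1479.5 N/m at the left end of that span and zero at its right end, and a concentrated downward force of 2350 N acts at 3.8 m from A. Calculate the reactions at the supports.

A_x = 0, A_y = 3764 N, C_y = 2803 N

Resultant of the triangular load: ½ × 1479.5 × 5.7 = 4216.575 N, acting at 3 m from A (one-third of the span from the peak).
Moments about A: C_y·7.7 − (½·1479.5·5.7)·3 − 2350·3.8 = 0 → C_y = 21579.725/7.7 = 2802.56 ≈ 2803 N.
ΣF_y = 0: A_y + 2802.56 − ½·1479.5·5.7 − 2350 = 0 → A_y = 3764 N.
ΣF_x = 0: no horizontal applied forces, so A_x = 0.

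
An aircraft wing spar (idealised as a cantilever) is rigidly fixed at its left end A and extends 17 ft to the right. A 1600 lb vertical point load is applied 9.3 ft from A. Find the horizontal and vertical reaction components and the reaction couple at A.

A_x = 0, A_y = 1600 lb, M_A = 14880 lb·ft

ΣF_x = 0: A_x = 0.
ΣF_y = 0: A_y − 1600 = 0 → A_y = 1600 lb.
ΣM about A: M_A − 1600·9.3 = 0 → M_A = 14880 lb·ft.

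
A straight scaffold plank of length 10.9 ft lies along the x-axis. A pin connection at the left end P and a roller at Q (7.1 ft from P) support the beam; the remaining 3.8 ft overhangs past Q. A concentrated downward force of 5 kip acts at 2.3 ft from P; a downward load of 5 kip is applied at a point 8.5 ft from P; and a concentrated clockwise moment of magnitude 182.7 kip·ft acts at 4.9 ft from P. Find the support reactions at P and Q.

P_x = 0, P_y = -23.34 kip, Q_y = 33.34 kip

Taking moments about P: Q_y·7.1 − 5·2.3 − 5·8.5 − 182.7 = 0 → Q_y = 236.7/7.1 = 33.338 ≈ 33.34 kip.
ΣF_y = 0: P_y + 33.338 − 5 − 5 = 0 → P_y = -23.34 kip.
ΣF_x = 0: no horizontal applied forces, so P_x = 0.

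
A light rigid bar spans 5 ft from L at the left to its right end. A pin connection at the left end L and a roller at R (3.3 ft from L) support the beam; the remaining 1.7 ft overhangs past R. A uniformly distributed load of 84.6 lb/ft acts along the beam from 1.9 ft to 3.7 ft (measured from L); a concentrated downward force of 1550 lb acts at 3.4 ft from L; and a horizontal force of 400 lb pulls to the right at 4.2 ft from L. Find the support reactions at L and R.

Resultant of the distributed load: 84.6 × 1.8 = 152.28 lb at 2.8 ft from L.
Taking moments about L: R_y·3.3 − (84.6·1.8)·2.8 − 1550·3.4 = 0 → R_y = 5696.384/3.3 = 1726.18 ≈ 1726 lb.
ΣF_y = 0: L_y + 1726.18 − 84.6·1.8 − 1550 = 0 → L_y = -23.90 lb.
ΣF_x = 0: L_x + 400 = 0 → L_x = -400.0 lb.

L_x = -400.0 lb, L_y = -23.90 lb, R_y = 1726 lb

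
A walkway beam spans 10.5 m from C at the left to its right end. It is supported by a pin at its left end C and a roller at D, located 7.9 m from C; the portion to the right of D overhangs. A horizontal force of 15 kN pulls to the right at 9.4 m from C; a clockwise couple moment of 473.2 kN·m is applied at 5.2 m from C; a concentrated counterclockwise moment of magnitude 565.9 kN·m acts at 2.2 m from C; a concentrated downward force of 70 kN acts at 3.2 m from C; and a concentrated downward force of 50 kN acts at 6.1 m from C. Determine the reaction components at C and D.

C_x = -15.00 kN, C_y = 64.77 kN, D_y = 55.23 kN

Taking moments about C: D_y·7.9 − 473.2 + 565.9 − 70·3.2 − 50·6.1 = 0 → D_y = 436.3/7.9 = 55.2278 ≈ 55.23 kN.
ΣF_y = 0: C_y + 55.2278 − 70 − 50 = 0 → C_y = 64.77 kN.
ΣF_x = 0: C_x + 15 = 0 → C_x = -15.00 kN.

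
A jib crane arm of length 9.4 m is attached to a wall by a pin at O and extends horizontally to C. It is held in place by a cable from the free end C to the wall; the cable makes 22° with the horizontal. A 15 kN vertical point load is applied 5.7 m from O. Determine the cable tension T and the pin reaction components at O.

T = 24.28 kN, O_x = 22.51 kN, O_y = 5.904 kN

ΣM about O: T·sin22°·9.4 − 15·5.7 = 0 → T = 85.5/(9.4·0.374607) = 24.2808 ≈ 24.28 kN.
ΣF_x = 0: O_x − T·cos22° = 0 → O_x = 24.2808 × 0.927184 = 22.51 kN.
ΣF_y = 0: O_y + T·sin22° − 15 = 0 → O_y = 15 − 24.2808 × 0.374607 = 5.904 kN.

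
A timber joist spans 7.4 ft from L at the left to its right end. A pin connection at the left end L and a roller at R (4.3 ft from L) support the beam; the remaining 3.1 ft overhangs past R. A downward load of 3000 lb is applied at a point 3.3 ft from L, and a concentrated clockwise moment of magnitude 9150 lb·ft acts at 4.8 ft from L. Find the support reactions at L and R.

Taking moments about L: R_y·4.3 − 3000·3.3 − 9150 = 0 → R_y = 19050/4.3 = 4430.23 ≈ 4430 lb.
ΣF_y = 0: L_y + 4430.23 − 3000 = 0 → L_y = -1430 lb.
ΣF_x = 0: no horizontal applied forces, so L_x = 0.

L_x = 0, L_y = -1430 lb, R_y = 4430 lb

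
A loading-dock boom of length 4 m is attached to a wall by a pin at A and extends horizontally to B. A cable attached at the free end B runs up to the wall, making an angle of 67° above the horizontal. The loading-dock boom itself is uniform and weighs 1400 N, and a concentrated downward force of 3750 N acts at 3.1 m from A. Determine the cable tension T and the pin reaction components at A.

T = 3918 N, A_x = 1531 N, A_y = 1544 N

ΣM about A: T·sin67°·4 − 1400·2 − 3750·3.1 = 0 → T = 14425/(4·0.920505) = 3917.69 ≈ 3918 N.
ΣF_x = 0: A_x − T·cos67° = 0 → A_x = 3917.69 × 0.390731 = 1531 N.
ΣF_y = 0: A_y + T·sin67° − 1400 − 3750 = 0 → A_y = 5150 − 3917.69 × 0.920505 = 1544 N.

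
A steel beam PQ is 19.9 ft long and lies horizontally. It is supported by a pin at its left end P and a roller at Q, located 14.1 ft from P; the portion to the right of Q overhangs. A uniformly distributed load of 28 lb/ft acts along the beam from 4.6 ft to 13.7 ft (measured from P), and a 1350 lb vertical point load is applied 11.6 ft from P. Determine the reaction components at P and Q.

P_x = 0, P_y = 328.8 lb, Q_y = 1276 lb

Resultant of the distributed load: 28 × 9.1 = 254.8 lb at 9.15 ft from P.
Moments about P: Q_y·14.1 − (28·9.1)·9.15 − 1350·11.6 = 0 → Q_y = 17991.42/14.1 = 1275.99 ≈ 1276 lb.
ΣF_y = 0: P_y + 1275.99 − 28·9.1 − 1350 = 0 → P_y = 328.8 lb.
ΣF_x = 0: no horizontal applied forces, so P_x = 0.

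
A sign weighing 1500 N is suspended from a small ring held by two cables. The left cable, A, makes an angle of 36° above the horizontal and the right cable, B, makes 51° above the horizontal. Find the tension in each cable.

T_A = 945.3 N, T_B = 1215 N

ΣF_x = 0: −T_A·cos36° + T_B·cos51° = 0 → T_B = 1.28554·T_A.
ΣF_y = 0: T_A·sin36° + T_B·sin51° = 1500.
Substitute: T_A·(0.587785 + 1.28554·0.777146) = 1500 → T_A = 945.277 ≈ 945.3 N.
Then T_B = 1.28554 × 945.277 = 1215 N.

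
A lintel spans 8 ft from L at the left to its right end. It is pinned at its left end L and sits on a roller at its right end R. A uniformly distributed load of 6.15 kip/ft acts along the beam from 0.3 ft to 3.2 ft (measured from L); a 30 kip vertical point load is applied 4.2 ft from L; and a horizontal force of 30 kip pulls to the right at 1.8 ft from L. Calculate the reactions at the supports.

L_x = -30.00 kip, L_y = 28.18 kip, R_y = 19.65 kip

Resultant of the distributed load: 6.15 × 2.9 = 17.835 kip at 1.75 ft from L.
Taking moments about L: R_y·8 − (6.15·2.9)·1.75 − 30·4.2 = 0 → R_y = 157.21125/8 = 19.6514 ≈ 19.65 kip.
ΣF_y = 0: L_y + 19.6514 − 6.15·2.9 − 30 = 0 → L_y = 28.18 kip.
ΣF_x = 0: L_x + 30 = 0 → L_x = -30.00 kip.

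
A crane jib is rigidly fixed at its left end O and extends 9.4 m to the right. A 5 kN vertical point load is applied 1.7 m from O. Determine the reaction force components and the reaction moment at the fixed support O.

ΣF_x = 0: O_x = 0.
ΣF_y = 0: O_y − 5 = 0 → O_y = 5.000 kN.
ΣM about O: M_O − 5·1.7 = 0 → M_O = 8.500 kN·m.

O_x = 0, O_y = 5.000 kN, M_O = 8.500 kN·m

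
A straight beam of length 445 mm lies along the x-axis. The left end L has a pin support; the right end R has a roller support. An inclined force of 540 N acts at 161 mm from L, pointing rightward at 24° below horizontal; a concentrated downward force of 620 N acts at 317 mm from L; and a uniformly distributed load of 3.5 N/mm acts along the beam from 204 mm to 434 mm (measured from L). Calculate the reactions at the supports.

L_x = -493.3 N, L_y = 546.4 N, R_y = 1098 N

Resultant of the distributed load: 3.5 × 230 = 805 N at 319 mm from L.
ΣM about L: R_y·445 − 540·sin24°·161 − 620·317 − (3.5·230)·319 = 0 → R_y = 488697/445 = 1098.2 ≈ 1098 N.
ΣF_y = 0: L_y + 1098.2 − 540·sin24° − 620 − 3.5·230 = 0 → L_y = 546.4 N.
ΣF_x = 0: L_x + 540·cos24° = 0 → L_x = -493.3 N.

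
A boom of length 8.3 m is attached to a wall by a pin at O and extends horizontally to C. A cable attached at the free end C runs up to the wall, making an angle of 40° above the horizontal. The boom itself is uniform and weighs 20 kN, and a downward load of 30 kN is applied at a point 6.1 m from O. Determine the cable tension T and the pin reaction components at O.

ΣM about O: T·sin40°·8.3 − 20·4.15 − 30·6.1 = 0 → T = 266/(8.3·0.642788) = 49.8581 ≈ 49.86 kN.
ΣF_x = 0: O_x − T·cos40° = 0 → O_x = 49.8581 × 0.766044 = 38.19 kN.
ΣF_y = 0: O_y + T·sin40° − 20 − 30 = 0 → O_y = 50 − 49.8581 × 0.642788 = 17.95 kN.

T = 49.86 kN, O_x = 38.19 kN, O_y = 17.95 kN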